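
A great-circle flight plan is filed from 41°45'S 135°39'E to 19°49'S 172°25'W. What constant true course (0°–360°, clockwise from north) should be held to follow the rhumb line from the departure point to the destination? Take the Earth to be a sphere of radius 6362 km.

Δψ = ln[tan(π/4+φ₂/2)/tan(π/4+φ₁/2)] = +0.4503
Δλ = +0.9064 rad (taken the short way round)
course = atan2(Δλ, Δψ) = 63.58°

63.6°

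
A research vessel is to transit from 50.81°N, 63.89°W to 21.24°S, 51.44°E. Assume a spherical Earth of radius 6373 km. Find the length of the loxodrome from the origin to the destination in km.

13953 km

Rhumb course C = atan2(Δλ, Δψ) with Δψ = ln[tan(π/4+φ₂/2)/tan(π/4+φ₁/2)] = -1.4124, Δλ = +2.0129 → C = 125.06°
d = R·|Δφ| / |cos C| = 6373·1.25751 / 0.57438 = 13953 km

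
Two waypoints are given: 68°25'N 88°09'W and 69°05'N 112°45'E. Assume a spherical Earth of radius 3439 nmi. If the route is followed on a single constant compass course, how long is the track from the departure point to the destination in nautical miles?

Δψ = ln[tan(π/4+φ₂/2)/tan(π/4+φ₁/2)] = +0.0321;  Δφ = +0.0116 rad,  Δλ = -2.7768 rad
q = Δφ/Δψ = 0.3624
d = R·√(Δφ² + q²Δλ²) = 3439·1.00641 = 3461 nmi

3461 nmi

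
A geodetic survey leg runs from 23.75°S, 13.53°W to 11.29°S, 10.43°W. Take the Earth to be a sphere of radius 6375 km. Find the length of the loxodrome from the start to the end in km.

Rhumb course C = atan2(Δλ, Δψ) with Δψ = ln[tan(π/4+φ₂/2)/tan(π/4+φ₁/2)] = +0.2286, Δλ = +0.0541 → C = 13.32°
d = R·|Δφ| / |cos C| = 6375·0.21747 / 0.97311 = 1425 km

1425 km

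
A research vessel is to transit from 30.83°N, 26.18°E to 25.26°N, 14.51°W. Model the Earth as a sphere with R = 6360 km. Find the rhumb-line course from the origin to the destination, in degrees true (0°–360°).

Δψ = ln[tan(π/4+φ₂/2)/tan(π/4+φ₁/2)] = -0.1102
Δλ = -0.7102 rad (taken the short way round)
course = atan2(Δλ, Δψ) = 261.18°

261.2°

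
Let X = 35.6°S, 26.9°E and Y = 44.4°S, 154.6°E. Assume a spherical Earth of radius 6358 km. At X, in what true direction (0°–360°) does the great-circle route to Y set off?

N = sin Δλ·cos φ₂ = +0.5653;  D = cos φ₁ sin φ₂ − sin φ₁ cos φ₂ cos Δλ = -0.8232
initial course = atan2(N, D) = 145.52°

145.5°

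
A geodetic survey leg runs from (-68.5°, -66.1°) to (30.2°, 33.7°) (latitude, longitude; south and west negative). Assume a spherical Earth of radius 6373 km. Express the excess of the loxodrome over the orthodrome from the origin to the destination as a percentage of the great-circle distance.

3.4%

Great circle: σ = 2.1199 rad → d_gc = Rσ = 13510.2 km
Rhumb: Δφ = +1.7226, Δλ = +1.7418, Δψ = +2.2148, q = Δφ/Δψ = 0.7778 → d_rh = R√(Δφ²+q²Δλ²) = 13966.7 km
Excess = (13966.7 − 13510.2) / 13510.2 = 456.5 / 13510.2 = 3.38% ≈ 3.4%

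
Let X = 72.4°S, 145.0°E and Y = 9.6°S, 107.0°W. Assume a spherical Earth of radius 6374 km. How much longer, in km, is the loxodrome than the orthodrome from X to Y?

Great circle: cos σ = sin φ₁ sin φ₂ + cos φ₁ cos φ₂ cos Δλ,  σ = 1.5039 rad → d_gc = 9585.9 km
Rhumb line: Δψ = +1.6972, q = Δφ/Δψ = 0.6458, d_rh = R√(Δφ²+q²Δλ²) = 10440.9 km
Excess = 10440.9 − 9585.9 = 855.0 ≈ 855 km

855 km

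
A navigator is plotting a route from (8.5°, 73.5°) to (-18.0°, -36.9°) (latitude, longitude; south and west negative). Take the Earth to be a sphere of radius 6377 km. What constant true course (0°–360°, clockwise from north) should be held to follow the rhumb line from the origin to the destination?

Δψ = ln[tan(π/4+φ₂/2)/tan(π/4+φ₁/2)] = -0.4684
Δλ = -1.9268 rad (taken the short way round)
course = atan2(Δλ, Δψ) = 256.34°

256.3°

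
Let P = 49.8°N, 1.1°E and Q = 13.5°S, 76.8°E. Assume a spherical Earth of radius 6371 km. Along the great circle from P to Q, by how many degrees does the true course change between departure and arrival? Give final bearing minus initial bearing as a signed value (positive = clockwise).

+31.7°

At departure: θ₁ = atan2(sin Δλ cos φ₂, cos φ₁ sin φ₂ − sin φ₁ cos φ₂ cos Δλ) = 109.52°
At arrival: θ₂ = atan2(sin Δλ cos φ₁, −cos φ₂ sin φ₁ + sin φ₂ cos φ₁ cos Δλ) = 141.27°
Δθ = θ₂ − θ₁ = +31.7°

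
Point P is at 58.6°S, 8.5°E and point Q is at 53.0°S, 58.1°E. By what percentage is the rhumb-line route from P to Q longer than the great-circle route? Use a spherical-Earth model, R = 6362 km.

Great circle: σ = 0.4845 rad → d_gc = Rσ = 3082.6 km
Rhumb: Δφ = +0.0977, Δλ = +0.8657, Δψ = +0.1743, q = Δφ/Δψ = 0.5609 → d_rh = R√(Δφ²+q²Δλ²) = 3151.0 km
Excess = (3151.0 − 3082.6) / 3082.6 = 68.4 / 3082.6 = 2.22% ≈ 2.2%

2.2%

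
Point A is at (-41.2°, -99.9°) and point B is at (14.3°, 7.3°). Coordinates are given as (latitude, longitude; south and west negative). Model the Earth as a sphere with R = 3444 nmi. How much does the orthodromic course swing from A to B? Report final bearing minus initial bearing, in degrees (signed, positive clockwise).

-39.2°

Initial bearing θ₁ = atan2(sin Δλ cos φ₂, cos φ₁ sin φ₂ − sin φ₁ cos φ₂ cos Δλ) = 90.18°
Final bearing θ₂ = (initial bearing from the destination back to the start) + 180° = 50.94°
Δθ = θ₂ − θ₁ = -39.2°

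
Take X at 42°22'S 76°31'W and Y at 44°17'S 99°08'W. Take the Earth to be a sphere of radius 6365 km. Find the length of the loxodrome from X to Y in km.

1840 km

Rhumb course C = atan2(Δλ, Δψ) with Δψ = ln[tan(π/4+φ₂/2)/tan(π/4+φ₁/2)] = -0.0460, Δλ = -0.3947 → C = 263.35°
d = R·|Δφ| / |cos C| = 6365·0.03345 / 0.11573 = 1840 km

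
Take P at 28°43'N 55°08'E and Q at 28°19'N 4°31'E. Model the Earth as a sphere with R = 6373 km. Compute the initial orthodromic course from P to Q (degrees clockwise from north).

θ = atan2( sin Δλ·cos φ₂ ,  cos φ₁ sin φ₂ − sin φ₁ cos φ₂ cos Δλ )
  = atan2(-0.6804, +0.1476) = 282.24°

282.2°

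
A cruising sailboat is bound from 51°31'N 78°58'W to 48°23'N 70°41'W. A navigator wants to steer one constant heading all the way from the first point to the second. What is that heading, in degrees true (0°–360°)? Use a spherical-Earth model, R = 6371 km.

120.5°

Δψ = ln[tan(π/4+φ₂/2)/tan(π/4+φ₁/2)] = -0.0850
Δλ = +0.1446 rad (taken the short way round)
course = atan2(Δλ, Δψ) = 120.46°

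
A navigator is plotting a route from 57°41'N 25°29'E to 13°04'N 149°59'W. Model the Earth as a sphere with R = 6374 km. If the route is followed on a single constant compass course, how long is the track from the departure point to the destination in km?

15866 km

Rhumb course C = atan2(Δλ, Δψ) with Δψ = ln[tan(π/4+φ₂/2)/tan(π/4+φ₁/2)] = -1.0087, Δλ = -3.0625 → C = 251.77°
d = R·|Δφ| / |cos C| = 6374·0.77871 / 0.31285 = 15866 km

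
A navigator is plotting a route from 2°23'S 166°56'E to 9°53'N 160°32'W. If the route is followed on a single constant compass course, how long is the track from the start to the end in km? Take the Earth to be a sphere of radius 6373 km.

3854 km

Rhumb course C = atan2(Δλ, Δψ) with Δψ = ln[tan(π/4+φ₂/2)/tan(π/4+φ₁/2)] = +0.2150, Δλ = +0.5678 → C = 69.26°
d = R·|Δφ| / |cos C| = 6373·0.21409 / 0.35406 = 3854 km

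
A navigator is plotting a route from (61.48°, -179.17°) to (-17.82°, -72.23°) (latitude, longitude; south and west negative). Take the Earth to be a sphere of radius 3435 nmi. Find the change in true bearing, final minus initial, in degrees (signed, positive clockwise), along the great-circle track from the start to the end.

+66.2°

Initial bearing θ₁ = atan2(sin Δλ cos φ₂, cos φ₁ sin φ₂ − sin φ₁ cos φ₂ cos Δλ) = 83.88°
Final bearing θ₂ = (initial bearing from the destination back to the start) + 180° = 150.09°
Δθ = θ₂ − θ₁ = +66.2°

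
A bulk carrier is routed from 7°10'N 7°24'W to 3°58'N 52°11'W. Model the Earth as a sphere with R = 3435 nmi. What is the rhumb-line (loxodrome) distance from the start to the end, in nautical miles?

2679 nmi

Δψ = ln[tan(π/4+φ₂/2)/tan(π/4+φ₁/2)] = -0.0561;  Δφ = -0.0559 rad,  Δλ = -0.7816 rad
q = Δφ/Δψ = 0.9952
d = R·√(Δφ² + q²Δλ²) = 3435·0.77983 = 2679 nmi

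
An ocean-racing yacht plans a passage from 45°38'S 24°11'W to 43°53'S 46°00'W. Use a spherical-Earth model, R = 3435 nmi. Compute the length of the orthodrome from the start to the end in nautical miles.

932 nmi

Haversine: a = sin²(Δφ/2)+cos φ₁ cos φ₂ sin²(Δλ/2) = 0.01828;  σ = 2·atan2(√a,√(1−a))
σ = 15.541° → d = Rσ = 3435·0.27125 = 932 nmi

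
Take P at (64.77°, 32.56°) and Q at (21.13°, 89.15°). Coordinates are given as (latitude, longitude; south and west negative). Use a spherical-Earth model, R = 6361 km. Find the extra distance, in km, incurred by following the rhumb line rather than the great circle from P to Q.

136 km

Great circle: cos σ = sin φ₁ sin φ₂ + cos φ₁ cos φ₂ cos Δλ,  σ = 0.9944 rad → d_gc = 6325.26 km
Rhumb line: Δψ = -1.1196, q = Δφ/Δψ = 0.6803, d_rh = R√(Δφ²+q²Δλ²) = 6460.85 km
Excess = 6460.85 − 6325.26 = 135.59 ≈ 136 km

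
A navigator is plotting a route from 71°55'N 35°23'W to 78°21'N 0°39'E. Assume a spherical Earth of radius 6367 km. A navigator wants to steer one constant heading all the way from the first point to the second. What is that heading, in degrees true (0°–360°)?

54.7°

Δψ = ln[tan(π/4+φ₂/2)/tan(π/4+φ₁/2)] = +0.4446
Δλ = +0.6289 rad (taken the short way round)
course = atan2(Δλ, Δψ) = 54.74°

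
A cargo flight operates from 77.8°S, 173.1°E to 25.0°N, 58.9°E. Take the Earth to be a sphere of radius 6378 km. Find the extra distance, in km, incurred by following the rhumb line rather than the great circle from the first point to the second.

952 km

Great circle: cos σ = sin φ₁ sin φ₂ + cos φ₁ cos φ₂ cos Δλ,  σ = 2.0847 rad → d_gc = 13296.2 km
Rhumb line: Δψ = +2.6870, q = Δφ/Δψ = 0.6677, d_rh = R√(Δφ²+q²Δλ²) = 14248.0 km
Excess = 14248.0 − 13296.2 = 951.8 ≈ 952 km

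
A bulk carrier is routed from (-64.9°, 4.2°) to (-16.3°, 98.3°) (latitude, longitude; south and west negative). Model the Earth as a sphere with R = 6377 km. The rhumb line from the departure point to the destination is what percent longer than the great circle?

6.2%

Great circle: σ = 1.3438 rad → d_gc = Rσ = 8569.4 km
Rhumb: Δφ = +0.8482, Δλ = +1.6424, Δψ = +1.2139, q = Δφ/Δψ = 0.6987 → d_rh = R√(Δφ²+q²Δλ²) = 9100.3 km
Excess = (9100.3 − 8569.4) / 8569.4 = 530.9 / 8569.4 = 6.20% ≈ 6.2%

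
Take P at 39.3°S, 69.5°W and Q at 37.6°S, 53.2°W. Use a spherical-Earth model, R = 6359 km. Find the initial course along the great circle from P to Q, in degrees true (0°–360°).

87.6°

θ = atan2( sin Δλ·cos φ₂ ,  cos φ₁ sin φ₂ − sin φ₁ cos φ₂ cos Δλ )
  = atan2(+0.2224, +0.0095) = 87.55°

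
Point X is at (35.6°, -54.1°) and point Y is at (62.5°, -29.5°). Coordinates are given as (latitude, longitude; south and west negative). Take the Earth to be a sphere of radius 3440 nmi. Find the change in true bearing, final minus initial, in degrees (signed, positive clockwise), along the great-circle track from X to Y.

+19.2°

At departure: θ₁ = atan2(sin Δλ cos φ₂, cos φ₁ sin φ₂ − sin φ₁ cos φ₂ cos Δλ) = 21.96°
At arrival: θ₂ = atan2(sin Δλ cos φ₁, −cos φ₂ sin φ₁ + sin φ₂ cos φ₁ cos Δλ) = 41.18°
Δθ = θ₂ − θ₁ = +19.2°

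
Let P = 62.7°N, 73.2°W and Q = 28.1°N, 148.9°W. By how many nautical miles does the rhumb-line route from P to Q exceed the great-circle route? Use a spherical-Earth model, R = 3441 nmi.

150 nmi

Great circle: cos σ = sin φ₁ sin φ₂ + cos φ₁ cos φ₂ cos Δλ,  σ = 1.0257 rad → d_gc = 3529.51 nmi
Rhumb line: Δψ = -0.9039, q = Δφ/Δψ = 0.6681, d_rh = R√(Δφ²+q²Δλ²) = 3680.00 nmi
Excess = 3680.00 − 3529.51 = 150.49 ≈ 150 nmi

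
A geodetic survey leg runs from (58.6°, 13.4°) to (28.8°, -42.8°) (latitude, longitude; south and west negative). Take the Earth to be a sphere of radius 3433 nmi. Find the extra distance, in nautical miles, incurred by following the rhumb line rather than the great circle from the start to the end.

61 nmi

Great circle: cos σ = sin φ₁ sin φ₂ + cos φ₁ cos φ₂ cos Δλ,  σ = 0.8431 rad → d_gc = 2894.2 nmi
Rhumb line: Δψ = -0.7438, q = Δφ/Δψ = 0.6992, d_rh = R√(Δφ²+q²Δλ²) = 2955.0 nmi
Excess = 2955.0 − 2894.2 = 60.8 ≈ 61 nmi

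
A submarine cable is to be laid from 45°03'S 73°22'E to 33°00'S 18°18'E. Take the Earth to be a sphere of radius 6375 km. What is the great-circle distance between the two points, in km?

4846 km

cos σ = sin φ₁ sin φ₂ + cos φ₁ cos φ₂ cos Δλ
      = sin(-45.05°)sin(-33.00°) + cos(-45.05°)cos(-33.00°)cos(-55.07°) = 0.7247
σ = 43.553° → d = Rσ = 6375·0.76014 = 4846 km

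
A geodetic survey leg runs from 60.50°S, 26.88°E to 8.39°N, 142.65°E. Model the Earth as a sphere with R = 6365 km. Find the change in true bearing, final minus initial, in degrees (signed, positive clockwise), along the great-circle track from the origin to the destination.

At departure: θ₁ = atan2(sin Δλ cos φ₂, cos φ₁ sin φ₂ − sin φ₁ cos φ₂ cos Δλ) = 108.75°
At arrival: θ₂ = atan2(sin Δλ cos φ₁, −cos φ₂ sin φ₁ + sin φ₂ cos φ₁ cos Δλ) = 28.12°
Δθ = θ₂ − θ₁ = -80.6°

-80.6°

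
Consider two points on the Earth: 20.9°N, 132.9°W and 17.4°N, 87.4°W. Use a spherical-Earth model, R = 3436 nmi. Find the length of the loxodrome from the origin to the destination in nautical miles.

2586 nmi

Δψ = ln[tan(π/4+φ₂/2)/tan(π/4+φ₁/2)] = -0.0647;  Δφ = -0.0611 rad,  Δλ = +0.7941 rad
q = Δφ/Δψ = 0.9445
d = R·√(Δφ² + q²Δλ²) = 3436·0.75252 = 2586 nmi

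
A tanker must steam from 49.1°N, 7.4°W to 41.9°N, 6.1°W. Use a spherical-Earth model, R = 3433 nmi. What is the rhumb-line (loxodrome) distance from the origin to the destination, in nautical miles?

435 nmi

Rhumb course C = atan2(Δλ, Δψ) with Δψ = ln[tan(π/4+φ₂/2)/tan(π/4+φ₁/2)] = -0.1797, Δλ = +0.0227 → C = 172.80°
d = R·|Δφ| / |cos C| = 3433·0.12566 / 0.99212 = 435 nmi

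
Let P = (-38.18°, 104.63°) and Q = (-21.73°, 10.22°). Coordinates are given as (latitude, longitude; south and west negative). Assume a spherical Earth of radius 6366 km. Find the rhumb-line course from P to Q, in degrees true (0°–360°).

Meridional parts: M(φ₁)=-0.7220, M(φ₂)=-0.3887 → ΔM = +0.3333;  Δλ = -1.6478 rad
tan C = Δλ / ΔM = -4.9440 → C = 281.43°

281.4°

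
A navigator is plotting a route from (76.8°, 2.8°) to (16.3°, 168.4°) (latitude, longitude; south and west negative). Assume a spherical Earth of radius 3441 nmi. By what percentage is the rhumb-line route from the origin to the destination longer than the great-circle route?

Great circle: σ = 1.5098 rad → d_gc = Rσ = 5195.2 nmi
Rhumb: Δφ = -1.0559, Δλ = +2.8903, Δψ = -1.8683, q = Δφ/Δψ = 0.5652 → d_rh = R√(Δφ²+q²Δλ²) = 6693.0 nmi
Excess = (6693.0 − 5195.2) / 5195.2 = 1497.8 / 5195.2 = 28.83% ≈ 28.8%

28.8%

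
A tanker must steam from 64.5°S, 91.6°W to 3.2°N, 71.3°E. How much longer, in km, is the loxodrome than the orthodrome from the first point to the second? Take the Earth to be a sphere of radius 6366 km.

2727 km

Great circle: cos σ = sin φ₁ sin φ₂ + cos φ₁ cos φ₂ cos Δλ,  σ = 2.0502 rad → d_gc = 13051.4 km
Rhumb line: Δψ = +1.5419, q = Δφ/Δψ = 0.7663, d_rh = R√(Δφ²+q²Δλ²) = 15778.5 km
Excess = 15778.5 − 13051.4 = 2727.1 ≈ 2727 km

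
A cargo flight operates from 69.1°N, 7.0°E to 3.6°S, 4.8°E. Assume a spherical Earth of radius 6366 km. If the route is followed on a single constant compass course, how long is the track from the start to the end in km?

Rhumb course C = atan2(Δλ, Δψ) with Δψ = ln[tan(π/4+φ₂/2)/tan(π/4+φ₁/2)] = -1.7533, Δλ = -0.0384 → C = 181.25°
d = R·|Δφ| / |cos C| = 6366·1.26885 / 0.99976 = 8079 km

8079 km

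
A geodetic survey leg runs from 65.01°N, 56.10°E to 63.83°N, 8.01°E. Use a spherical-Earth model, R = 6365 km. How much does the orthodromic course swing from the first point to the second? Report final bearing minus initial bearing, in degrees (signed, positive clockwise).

-43.8°

At departure: θ₁ = atan2(sin Δλ cos φ₂, cos φ₁ sin φ₂ − sin φ₁ cos φ₂ cos Δλ) = 288.86°
At arrival: θ₂ = atan2(sin Δλ cos φ₁, −cos φ₂ sin φ₁ + sin φ₂ cos φ₁ cos Δλ) = 245.02°
Δθ = θ₂ − θ₁ = -43.8°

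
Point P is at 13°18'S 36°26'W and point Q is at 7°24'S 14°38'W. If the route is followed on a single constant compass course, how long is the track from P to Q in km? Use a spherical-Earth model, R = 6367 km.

2471 km

Δψ = ln[tan(π/4+φ₂/2)/tan(π/4+φ₁/2)] = +0.1047;  Δφ = +0.1030 rad,  Δλ = +0.3805 rad
q = Δφ/Δψ = 0.9833
d = R·√(Δφ² + q²Δλ²) = 6367·0.38803 = 2471 km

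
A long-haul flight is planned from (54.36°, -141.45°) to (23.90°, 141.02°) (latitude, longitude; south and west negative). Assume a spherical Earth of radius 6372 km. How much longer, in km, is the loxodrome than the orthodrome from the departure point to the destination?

255 km

Great circle: cos σ = sin φ₁ sin φ₂ + cos φ₁ cos φ₂ cos Δλ,  σ = 1.1104 rad → d_gc = 7075.6 km
Rhumb line: Δψ = -0.7051, q = Δφ/Δψ = 0.7539, d_rh = R√(Δφ²+q²Δλ²) = 7330.4 km
Excess = 7330.4 − 7075.6 = 254.8 ≈ 255 km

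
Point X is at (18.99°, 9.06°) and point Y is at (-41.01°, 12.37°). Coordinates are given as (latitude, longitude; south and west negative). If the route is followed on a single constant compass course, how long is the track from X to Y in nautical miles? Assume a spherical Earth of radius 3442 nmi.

3609 nmi

Rhumb course C = atan2(Δλ, Δψ) with Δψ = ln[tan(π/4+φ₂/2)/tan(π/4+φ₁/2)] = -1.1238, Δλ = +0.0578 → C = 177.06°
d = R·|Δφ| / |cos C| = 3442·1.04720 / 0.99868 = 3609 nmi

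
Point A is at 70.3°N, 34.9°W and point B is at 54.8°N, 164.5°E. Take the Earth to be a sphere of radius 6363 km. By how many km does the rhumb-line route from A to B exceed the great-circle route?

2178 km

Great circle: cos σ = sin φ₁ sin φ₂ + cos φ₁ cos φ₂ cos Δλ,  σ = 0.9446 rad → d_gc = 6010.7 km
Rhumb line: Δψ = -0.6027, q = Δφ/Δψ = 0.4489, d_rh = R√(Δφ²+q²Δλ²) = 8188.9 km
Excess = 8188.9 − 6010.7 = 2178.2 ≈ 2178 km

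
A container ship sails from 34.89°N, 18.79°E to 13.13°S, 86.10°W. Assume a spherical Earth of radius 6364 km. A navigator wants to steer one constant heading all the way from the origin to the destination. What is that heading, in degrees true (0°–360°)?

Meridional parts: M(φ₁)=+0.6505, M(φ₂)=-0.2312 → ΔM = -0.8817;  Δλ = -1.8307 rad
tan C = Δλ / ΔM = +2.0763 → C = 244.28°

244.3°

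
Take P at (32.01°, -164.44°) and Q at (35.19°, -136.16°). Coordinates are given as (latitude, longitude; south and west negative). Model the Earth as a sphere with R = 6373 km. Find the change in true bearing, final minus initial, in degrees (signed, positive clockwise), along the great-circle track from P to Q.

Initial bearing θ₁ = atan2(sin Δλ cos φ₂, cos φ₁ sin φ₂ − sin φ₁ cos φ₂ cos Δλ) = 74.53°
Final bearing θ₂ = (initial bearing from the destination back to the start) + 180° = 90.41°
Δθ = θ₂ − θ₁ = +15.9°

+15.9°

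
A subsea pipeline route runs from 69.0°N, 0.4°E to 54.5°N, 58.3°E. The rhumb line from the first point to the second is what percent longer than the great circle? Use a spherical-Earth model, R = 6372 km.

Great circle: σ = 0.5143 rad → d_gc = Rσ = 3277.2 km
Rhumb: Δφ = -0.2531, Δλ = +1.0105, Δψ = -0.5465, q = Δφ/Δψ = 0.4631 → d_rh = R√(Δφ²+q²Δλ²) = 3390.2 km
Excess = (3390.2 − 3277.2) / 3277.2 = 113.0 / 3277.2 = 3.448% ≈ 3.4%

3.4%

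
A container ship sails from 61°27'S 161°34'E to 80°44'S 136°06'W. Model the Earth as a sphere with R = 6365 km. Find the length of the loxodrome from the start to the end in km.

Δψ = ln[tan(π/4+φ₂/2)/tan(π/4+φ₁/2)] = -1.1440;  Δφ = -0.3366 rad,  Δλ = +1.0879 rad
q = Δφ/Δψ = 0.2942
d = R·√(Δφ² + q²Δλ²) = 6365·0.46444 = 2956 km

2956 km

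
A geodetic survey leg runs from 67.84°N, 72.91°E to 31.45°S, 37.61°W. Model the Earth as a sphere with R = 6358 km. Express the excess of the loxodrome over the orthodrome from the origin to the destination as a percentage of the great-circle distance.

Great circle: σ = 2.2093 rad → d_gc = Rσ = 14046.9 km
Rhumb: Δφ = -1.7329, Δλ = -1.9289, Δψ = -2.2093, q = Δφ/Δψ = 0.7844 → d_rh = R√(Δφ²+q²Δλ²) = 14626.7 km
Excess = (14626.7 − 14046.9) / 14046.9 = 579.8 / 14046.9 = 4.13% ≈ 4.1%

4.1%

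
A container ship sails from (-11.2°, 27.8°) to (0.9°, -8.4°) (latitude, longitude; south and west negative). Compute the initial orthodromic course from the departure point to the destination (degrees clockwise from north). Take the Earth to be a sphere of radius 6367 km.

286.3°

θ = atan2( sin Δλ·cos φ₂ ,  cos φ₁ sin φ₂ − sin φ₁ cos φ₂ cos Δλ )
  = atan2(-0.5905, +0.1721) = 286.25°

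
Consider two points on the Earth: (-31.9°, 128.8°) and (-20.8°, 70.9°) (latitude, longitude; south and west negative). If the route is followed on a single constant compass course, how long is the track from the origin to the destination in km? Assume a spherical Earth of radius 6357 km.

5874 km

Δψ = ln[tan(π/4+φ₂/2)/tan(π/4+φ₁/2)] = +0.2167;  Δφ = +0.1937 rad,  Δλ = -1.0105 rad
q = Δφ/Δψ = 0.8940
d = R·√(Δφ² + q²Δλ²) = 6357·0.92397 = 5874 km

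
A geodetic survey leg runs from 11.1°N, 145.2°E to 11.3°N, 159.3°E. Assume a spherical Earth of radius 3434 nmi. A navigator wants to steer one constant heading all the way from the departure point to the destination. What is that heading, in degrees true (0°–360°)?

89.2°

Δψ = ln[tan(π/4+φ₂/2)/tan(π/4+φ₁/2)] = +0.0036
Δλ = +0.2461 rad (taken the short way round)
course = atan2(Δλ, Δψ) = 89.17°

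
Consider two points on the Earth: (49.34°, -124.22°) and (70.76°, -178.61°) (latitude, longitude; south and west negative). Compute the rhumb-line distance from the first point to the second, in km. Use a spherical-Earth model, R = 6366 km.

3743 km

Rhumb course C = atan2(Δλ, Δψ) with Δψ = ln[tan(π/4+φ₂/2)/tan(π/4+φ₁/2)] = +0.7820, Δλ = -0.9493 → C = 309.48°
d = R·|Δφ| / |cos C| = 6366·0.37385 / 0.63584 = 3743 km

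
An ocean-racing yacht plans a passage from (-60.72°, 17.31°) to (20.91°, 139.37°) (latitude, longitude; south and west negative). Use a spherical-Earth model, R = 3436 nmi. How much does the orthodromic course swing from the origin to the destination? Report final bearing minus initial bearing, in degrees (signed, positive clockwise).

At departure: θ₁ = atan2(sin Δλ cos φ₂, cos φ₁ sin φ₂ − sin φ₁ cos φ₂ cos Δλ) = 108.05°
At arrival: θ₂ = atan2(sin Δλ cos φ₁, −cos φ₂ sin φ₁ + sin φ₂ cos φ₁ cos Δλ) = 29.85°
Δθ = θ₂ − θ₁ = -78.2°

-78.2°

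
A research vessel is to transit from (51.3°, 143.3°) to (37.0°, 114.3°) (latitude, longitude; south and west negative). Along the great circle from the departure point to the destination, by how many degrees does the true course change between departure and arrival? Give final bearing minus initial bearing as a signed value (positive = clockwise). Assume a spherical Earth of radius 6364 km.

-20.6°

Initial bearing θ₁ = atan2(sin Δλ cos φ₂, cos φ₁ sin φ₂ − sin φ₁ cos φ₂ cos Δλ) = 246.44°
Final bearing θ₂ = (initial bearing from the destination back to the start) + 180° = 225.86°
Δθ = θ₂ − θ₁ = -20.6°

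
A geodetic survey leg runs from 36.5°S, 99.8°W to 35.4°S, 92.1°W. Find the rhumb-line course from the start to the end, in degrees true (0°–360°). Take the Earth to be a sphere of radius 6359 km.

80.0°

Meridional parts: M(φ₁)=-0.6851, M(φ₂)=-0.6614 → ΔM = +0.0237;  Δλ = +0.1344 rad
tan C = Δλ / ΔM = +5.6665 → C = 79.99°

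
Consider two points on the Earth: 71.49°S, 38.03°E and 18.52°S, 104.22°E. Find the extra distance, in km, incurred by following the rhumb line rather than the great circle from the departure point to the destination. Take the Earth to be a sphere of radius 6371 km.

Great circle: cos σ = sin φ₁ sin φ₂ + cos φ₁ cos φ₂ cos Δλ,  σ = 1.1343 rad → d_gc = 7226.9 km
Rhumb line: Δψ = +1.4853, q = Δφ/Δψ = 0.6224, d_rh = R√(Δφ²+q²Δλ²) = 7461.8 km
Excess = 7461.8 − 7226.9 = 234.9 ≈ 235 km

235 km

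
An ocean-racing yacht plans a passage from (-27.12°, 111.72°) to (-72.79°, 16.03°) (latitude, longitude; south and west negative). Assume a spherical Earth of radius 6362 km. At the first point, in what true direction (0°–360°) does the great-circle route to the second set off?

θ = atan2( sin Δλ·cos φ₂ ,  cos φ₁ sin φ₂ − sin φ₁ cos φ₂ cos Δλ )
  = atan2(-0.2944, -0.8636) = 198.83°

198.8°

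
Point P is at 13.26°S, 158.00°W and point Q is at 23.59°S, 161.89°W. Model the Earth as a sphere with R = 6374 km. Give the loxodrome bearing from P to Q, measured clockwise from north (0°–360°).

199.6°

Δψ = ln[tan(π/4+φ₂/2)/tan(π/4+φ₁/2)] = -0.1903
Δλ = -0.0679 rad (taken the short way round)
course = atan2(Δλ, Δψ) = 199.63°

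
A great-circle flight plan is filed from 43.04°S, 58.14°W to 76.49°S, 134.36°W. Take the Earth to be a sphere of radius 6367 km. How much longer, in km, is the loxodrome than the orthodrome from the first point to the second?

294 km

Great circle: cos σ = sin φ₁ sin φ₂ + cos φ₁ cos φ₂ cos Δλ,  σ = 0.7894 rad → d_gc = 5025.9 km
Rhumb line: Δψ = -1.2995, q = Δφ/Δψ = 0.4493, d_rh = R√(Δφ²+q²Δλ²) = 5319.5 km
Excess = 5319.5 − 5025.9 = 293.6 ≈ 294 km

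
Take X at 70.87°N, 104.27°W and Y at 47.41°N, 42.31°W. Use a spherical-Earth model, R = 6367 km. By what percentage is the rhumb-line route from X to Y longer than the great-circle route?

3.8%

Great circle: σ = 0.6438 rad → d_gc = Rσ = 4099.1 km
Rhumb: Δφ = -0.4095, Δλ = +1.0814, Δψ = -0.8386, q = Δφ/Δψ = 0.4883 → d_rh = R√(Δφ²+q²Δλ²) = 4254.2 km
Excess = (4254.2 − 4099.1) / 4099.1 = 155.1 / 4099.1 = 3.78% ≈ 3.8%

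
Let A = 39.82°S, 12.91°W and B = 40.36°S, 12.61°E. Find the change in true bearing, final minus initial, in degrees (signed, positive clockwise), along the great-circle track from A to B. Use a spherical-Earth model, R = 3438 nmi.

-16.6°

Initial bearing θ₁ = atan2(sin Δλ cos φ₂, cos φ₁ sin φ₂ − sin φ₁ cos φ₂ cos Δλ) = 99.86°
Final bearing θ₂ = (initial bearing from the destination back to the start) + 180° = 83.26°
Δθ = θ₂ − θ₁ = -16.6°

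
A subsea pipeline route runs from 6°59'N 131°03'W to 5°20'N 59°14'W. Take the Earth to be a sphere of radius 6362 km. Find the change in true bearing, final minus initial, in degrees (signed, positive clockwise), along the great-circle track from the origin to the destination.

Initial bearing θ₁ = atan2(sin Δλ cos φ₂, cos φ₁ sin φ₂ − sin φ₁ cos φ₂ cos Δλ) = 86.70°
Final bearing θ₂ = (initial bearing from the destination back to the start) + 180° = 95.59°
Δθ = θ₂ − θ₁ = +8.9°

+8.9°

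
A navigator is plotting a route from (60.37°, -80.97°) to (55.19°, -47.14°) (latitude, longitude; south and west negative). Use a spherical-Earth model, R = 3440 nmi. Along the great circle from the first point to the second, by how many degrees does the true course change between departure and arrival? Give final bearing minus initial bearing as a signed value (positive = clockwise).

At departure: θ₁ = atan2(sin Δλ cos φ₂, cos φ₁ sin φ₂ − sin φ₁ cos φ₂ cos Δλ) = 91.13°
At arrival: θ₂ = atan2(sin Δλ cos φ₁, −cos φ₂ sin φ₁ + sin φ₂ cos φ₁ cos Δλ) = 120.02°
Δθ = θ₂ − θ₁ = +28.9°

+28.9°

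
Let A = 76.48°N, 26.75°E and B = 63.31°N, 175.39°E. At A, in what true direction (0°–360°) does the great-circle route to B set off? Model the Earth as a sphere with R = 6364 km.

N = sin Δλ·cos φ₂ = +0.2338;  D = cos φ₁ sin φ₂ − sin φ₁ cos φ₂ cos Δλ = +0.5818
initial course = atan2(N, D) = 21.89°

21.9°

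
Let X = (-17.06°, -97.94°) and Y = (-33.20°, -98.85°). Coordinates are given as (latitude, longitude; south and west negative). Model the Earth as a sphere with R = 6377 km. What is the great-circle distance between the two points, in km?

Haversine: a = sin²(Δφ/2)+cos φ₁ cos φ₂ sin²(Δλ/2) = 0.01976;  σ = 2·atan2(√a,√(1−a))
σ = 16.161° → d = Rσ = 6377·0.28206 = 1799 km

1799 km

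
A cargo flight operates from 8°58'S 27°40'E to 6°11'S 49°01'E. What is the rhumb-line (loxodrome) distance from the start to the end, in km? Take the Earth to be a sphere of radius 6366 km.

2371 km

Δψ = ln[tan(π/4+φ₂/2)/tan(π/4+φ₁/2)] = +0.0490;  Δφ = +0.0486 rad,  Δλ = +0.3726 rad
q = Δφ/Δψ = 0.9912
d = R·√(Δφ² + q²Δλ²) = 6366·0.37252 = 2371 km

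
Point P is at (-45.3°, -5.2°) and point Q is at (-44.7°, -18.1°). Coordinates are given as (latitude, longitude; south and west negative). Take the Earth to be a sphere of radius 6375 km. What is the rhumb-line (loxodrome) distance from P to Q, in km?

Rhumb course C = atan2(Δλ, Δψ) with Δψ = ln[tan(π/4+φ₂/2)/tan(π/4+φ₁/2)] = +0.0148, Δλ = -0.2251 → C = 273.76°
d = R·|Δφ| / |cos C| = 6375·0.01047 / 0.06564 = 1017 km

1017 km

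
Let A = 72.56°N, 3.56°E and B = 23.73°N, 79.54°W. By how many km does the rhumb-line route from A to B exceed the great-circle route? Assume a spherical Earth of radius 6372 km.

Great circle: cos σ = sin φ₁ sin φ₂ + cos φ₁ cos φ₂ cos Δλ,  σ = 1.1408 rad → d_gc = 7269.0 km
Rhumb line: Δψ = -1.4483, q = Δφ/Δψ = 0.5884, d_rh = R√(Δφ²+q²Δλ²) = 7685.4 km
Excess = 7685.4 − 7269.0 = 416.4 ≈ 416 km

416 km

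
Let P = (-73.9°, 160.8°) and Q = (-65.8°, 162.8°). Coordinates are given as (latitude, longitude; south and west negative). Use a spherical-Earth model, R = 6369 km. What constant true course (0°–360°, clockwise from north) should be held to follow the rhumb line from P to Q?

Meridional parts: M(φ₁)=-1.9559, M(φ₂)=-1.5400 → ΔM = +0.4159;  Δλ = +0.0349 rad
tan C = Δλ / ΔM = +0.0839 → C = 4.80°

4.8°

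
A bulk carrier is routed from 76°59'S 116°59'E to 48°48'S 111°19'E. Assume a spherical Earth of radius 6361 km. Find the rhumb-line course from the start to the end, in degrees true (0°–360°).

355.3°

Δψ = ln[tan(π/4+φ₂/2)/tan(π/4+φ₁/2)] = +1.1923
Δλ = -0.0989 rad (taken the short way round)
course = atan2(Δλ, Δψ) = 355.26°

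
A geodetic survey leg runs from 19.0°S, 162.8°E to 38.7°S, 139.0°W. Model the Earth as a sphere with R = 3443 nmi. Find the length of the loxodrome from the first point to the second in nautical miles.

Rhumb course C = atan2(Δλ, Δψ) with Δψ = ln[tan(π/4+φ₂/2)/tan(π/4+φ₁/2)] = -0.3957, Δλ = +1.0158 → C = 111.28°
d = R·|Δφ| / |cos C| = 3443·0.34383 / 0.36299 = 3261 nmi

3261 nmi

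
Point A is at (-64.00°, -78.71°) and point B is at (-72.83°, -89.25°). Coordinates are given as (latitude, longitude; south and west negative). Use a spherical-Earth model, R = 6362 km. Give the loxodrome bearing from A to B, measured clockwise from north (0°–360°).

Δψ = ln[tan(π/4+φ₂/2)/tan(π/4+φ₁/2)] = -0.4248
Δλ = -0.1840 rad (taken the short way round)
course = atan2(Δλ, Δψ) = 203.42°

203.4°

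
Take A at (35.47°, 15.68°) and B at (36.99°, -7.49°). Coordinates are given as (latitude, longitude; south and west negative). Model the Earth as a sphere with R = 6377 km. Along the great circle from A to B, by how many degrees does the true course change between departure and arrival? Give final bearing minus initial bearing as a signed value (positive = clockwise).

-13.8°

Initial bearing θ₁ = atan2(sin Δλ cos φ₂, cos φ₁ sin φ₂ − sin φ₁ cos φ₂ cos Δλ) = 281.49°
Final bearing θ₂ = (initial bearing from the destination back to the start) + 180° = 267.68°
Δθ = θ₂ − θ₁ = -13.8°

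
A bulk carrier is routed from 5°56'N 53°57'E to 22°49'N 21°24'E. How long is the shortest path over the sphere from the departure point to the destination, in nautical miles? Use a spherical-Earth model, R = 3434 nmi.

2135 nmi

Haversine: a = sin²(Δφ/2)+cos φ₁ cos φ₂ sin²(Δλ/2) = 0.09356;  σ = 2·atan2(√a,√(1−a))
σ = 35.621° → d = Rσ = 3434·0.62170 = 2135 nmi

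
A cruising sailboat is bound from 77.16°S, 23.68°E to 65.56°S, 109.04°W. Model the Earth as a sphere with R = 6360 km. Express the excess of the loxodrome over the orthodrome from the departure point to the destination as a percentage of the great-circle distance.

Great circle: σ = 0.6001 rad → d_gc = Rσ = 3816.9 km
Rhumb: Δφ = +0.2025, Δλ = -2.3164, Δψ = +0.6548, q = Δφ/Δψ = 0.3092 → d_rh = R√(Δφ²+q²Δλ²) = 4733.7 km
Excess = (4733.7 − 3816.9) / 3816.9 = 916.8 / 3816.9 = 24.02% ≈ 24.0%

24.0%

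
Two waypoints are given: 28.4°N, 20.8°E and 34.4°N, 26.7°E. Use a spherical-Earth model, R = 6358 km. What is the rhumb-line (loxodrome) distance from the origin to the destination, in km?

869 km

Δψ = ln[tan(π/4+φ₂/2)/tan(π/4+φ₁/2)] = +0.1228;  Δφ = +0.1047 rad,  Δλ = +0.1030 rad
q = Δφ/Δψ = 0.8529
d = R·√(Δφ² + q²Δλ²) = 6358·0.13667 = 869 km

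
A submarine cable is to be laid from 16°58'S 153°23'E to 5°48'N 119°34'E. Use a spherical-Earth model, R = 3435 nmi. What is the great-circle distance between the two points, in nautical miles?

2424 nmi

Haversine: a = sin²(Δφ/2)+cos φ₁ cos φ₂ sin²(Δλ/2) = 0.11945;  σ = 2·atan2(√a,√(1−a))
σ = 40.438° → d = Rσ = 3435·0.70578 = 2424 nmi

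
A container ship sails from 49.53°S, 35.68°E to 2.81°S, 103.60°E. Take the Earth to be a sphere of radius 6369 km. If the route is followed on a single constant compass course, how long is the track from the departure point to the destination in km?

8310 km

Rhumb course C = atan2(Δλ, Δψ) with Δψ = ln[tan(π/4+φ₂/2)/tan(π/4+φ₁/2)] = +0.9489, Δλ = +1.1854 → C = 51.32°
d = R·|Δφ| / |cos C| = 6369·0.81542 / 0.62493 = 8310 km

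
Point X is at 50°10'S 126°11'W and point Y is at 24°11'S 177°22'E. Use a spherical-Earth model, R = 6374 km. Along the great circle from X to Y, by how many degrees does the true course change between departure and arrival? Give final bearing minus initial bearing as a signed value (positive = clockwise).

At departure: θ₁ = atan2(sin Δλ cos φ₂, cos φ₁ sin φ₂ − sin φ₁ cos φ₂ cos Δλ) = 279.32°
At arrival: θ₂ = atan2(sin Δλ cos φ₁, −cos φ₂ sin φ₁ + sin φ₂ cos φ₁ cos Δλ) = 316.14°
Δθ = θ₂ − θ₁ = +36.8°

+36.8°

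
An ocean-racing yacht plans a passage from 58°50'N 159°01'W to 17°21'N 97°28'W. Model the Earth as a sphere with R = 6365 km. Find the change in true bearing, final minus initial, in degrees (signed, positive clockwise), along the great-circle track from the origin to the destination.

+42.9°

At departure: θ₁ = atan2(sin Δλ cos φ₂, cos φ₁ sin φ₂ − sin φ₁ cos φ₂ cos Δλ) = 105.63°
At arrival: θ₂ = atan2(sin Δλ cos φ₁, −cos φ₂ sin φ₁ + sin φ₂ cos φ₁ cos Δλ) = 148.52°
Δθ = θ₂ − θ₁ = +42.9°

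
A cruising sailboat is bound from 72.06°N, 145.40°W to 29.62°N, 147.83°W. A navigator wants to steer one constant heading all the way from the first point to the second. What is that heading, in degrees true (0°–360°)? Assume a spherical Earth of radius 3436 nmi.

181.9°

Meridional parts: M(φ₁)=+1.8461, M(φ₂)=+0.5417 → ΔM = -1.3045;  Δλ = -0.0424 rad
tan C = Δλ / ΔM = +0.0325 → C = 181.86°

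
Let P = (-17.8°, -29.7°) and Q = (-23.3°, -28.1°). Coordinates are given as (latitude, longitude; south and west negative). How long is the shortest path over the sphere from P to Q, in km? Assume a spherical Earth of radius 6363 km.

633 km

cos σ = sin φ₁ sin φ₂ + cos φ₁ cos φ₂ cos Δλ
      = sin(-17.80°)sin(-23.30°) + cos(-17.80°)cos(-23.30°)cos(1.60°) = 0.9951
σ = 5.700° → d = Rσ = 6363·0.09949 = 633 km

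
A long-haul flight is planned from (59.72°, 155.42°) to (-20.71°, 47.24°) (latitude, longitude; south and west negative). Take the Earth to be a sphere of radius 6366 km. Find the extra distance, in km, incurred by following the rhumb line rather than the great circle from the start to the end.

468 km

Great circle: cos σ = sin φ₁ sin φ₂ + cos φ₁ cos φ₂ cos Δλ,  σ = 2.0404 rad → d_gc = 12989.3 km
Rhumb line: Δψ = -1.6768, q = Δφ/Δψ = 0.8372, d_rh = R√(Δφ²+q²Δλ²) = 13457.7 km
Excess = 13457.7 − 12989.3 = 468.4 ≈ 468 km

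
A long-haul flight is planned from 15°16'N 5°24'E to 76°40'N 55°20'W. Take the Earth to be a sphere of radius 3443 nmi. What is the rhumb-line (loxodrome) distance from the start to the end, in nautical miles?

Rhumb course C = atan2(Δλ, Δψ) with Δψ = ln[tan(π/4+φ₂/2)/tan(π/4+φ₁/2)] = +1.8769, Δλ = -1.0600 → C = 330.54°
d = R·|Δφ| / |cos C| = 3443·1.07163 / 0.87074 = 4237 nmi

4237 nmi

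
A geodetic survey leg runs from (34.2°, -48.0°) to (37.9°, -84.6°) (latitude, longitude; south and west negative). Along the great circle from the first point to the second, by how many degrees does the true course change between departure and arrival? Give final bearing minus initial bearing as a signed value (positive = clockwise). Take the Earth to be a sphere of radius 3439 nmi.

-22.0°

Initial bearing θ₁ = atan2(sin Δλ cos φ₂, cos φ₁ sin φ₂ − sin φ₁ cos φ₂ cos Δλ) = 287.90°
Final bearing θ₂ = (initial bearing from the destination back to the start) + 180° = 265.87°
Δθ = θ₂ − θ₁ = -22.0°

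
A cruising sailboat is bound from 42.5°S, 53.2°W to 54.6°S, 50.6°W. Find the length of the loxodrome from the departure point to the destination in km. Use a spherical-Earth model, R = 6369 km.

1358 km

Rhumb course C = atan2(Δλ, Δψ) with Δψ = ln[tan(π/4+φ₂/2)/tan(π/4+φ₁/2)] = -0.3212, Δλ = +0.0454 → C = 171.96°
d = R·|Δφ| / |cos C| = 6369·0.21118 / 0.99017 = 1358 km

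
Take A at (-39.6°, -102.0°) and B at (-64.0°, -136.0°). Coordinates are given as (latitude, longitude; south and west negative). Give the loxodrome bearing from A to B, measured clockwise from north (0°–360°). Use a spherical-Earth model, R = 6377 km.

219.8°

Δψ = ln[tan(π/4+φ₂/2)/tan(π/4+φ₁/2)] = -0.7121
Δλ = -0.5934 rad (taken the short way round)
course = atan2(Δλ, Δψ) = 219.81°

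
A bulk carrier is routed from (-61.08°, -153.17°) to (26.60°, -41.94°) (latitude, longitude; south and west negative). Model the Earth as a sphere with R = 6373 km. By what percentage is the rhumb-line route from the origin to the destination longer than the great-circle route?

3.5%

Great circle: σ = 2.1514 rad → d_gc = Rσ = 13710.7 km
Rhumb: Δφ = +1.5303, Δλ = +1.9413, Δψ = +1.8372, q = Δφ/Δψ = 0.8330 → d_rh = R√(Δφ²+q²Δλ²) = 14188.6 km
Excess = (14188.6 − 13710.7) / 13710.7 = 477.9 / 13710.7 = 3.49% ≈ 3.5%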